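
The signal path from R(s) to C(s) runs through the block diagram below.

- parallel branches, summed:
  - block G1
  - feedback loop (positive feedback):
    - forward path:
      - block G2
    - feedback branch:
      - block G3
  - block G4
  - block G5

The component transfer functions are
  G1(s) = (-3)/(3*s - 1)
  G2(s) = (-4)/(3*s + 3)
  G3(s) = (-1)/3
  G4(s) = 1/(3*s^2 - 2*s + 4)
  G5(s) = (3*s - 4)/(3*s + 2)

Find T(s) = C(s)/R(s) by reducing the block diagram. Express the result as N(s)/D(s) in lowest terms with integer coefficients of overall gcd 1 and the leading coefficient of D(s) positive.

[1] feedback reduction of G2, G3 -> (-12)/(9*s + 5)
[2] add G1, [G2/(1-G2*G3)], G4, G5 (parallel), which is the overall transfer function T(s) = C(s)/R(s) in lowest terms

Final answer: (243*s^5 - 999*s^4 + 441*s^3 - 654*s^2 - 727*s + 46)/(243*s^5 + 54*s^4 + 171*s^3 + 264*s^2 + 8*s - 40)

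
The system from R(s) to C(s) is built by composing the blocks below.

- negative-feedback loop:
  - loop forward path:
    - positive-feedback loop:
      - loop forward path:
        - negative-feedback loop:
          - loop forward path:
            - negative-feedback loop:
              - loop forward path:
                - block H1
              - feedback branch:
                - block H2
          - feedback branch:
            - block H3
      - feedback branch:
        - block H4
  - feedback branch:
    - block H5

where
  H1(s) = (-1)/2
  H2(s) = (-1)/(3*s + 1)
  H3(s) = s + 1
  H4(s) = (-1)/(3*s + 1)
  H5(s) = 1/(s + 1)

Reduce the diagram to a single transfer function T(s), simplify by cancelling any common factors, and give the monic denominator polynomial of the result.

Step 1. reduce the feedback loop with forward H1 and return H2 -> (-3*s - 1)/(6*s + 3)
Step 2. apply the feedback formula to [H1/(1+H1*H2)], H3 -> (3*s + 1)/(3*s^2 - 2*s - 2)
Step 3. collapse the loop ([[H1/(1+H1*H2)]/(1+[H1/(1+H1*H2)]*H3)] forward, H4 return) -> 1/(s - 1)
Step 4. close the feedback loop around [[[H1/(1+H1*H2)]/(1+[H1/(1+H1*H2)]*H3)]/(1-[[H1/(1+H1*H2)]/(1+[H1/(1+H1*H2)]*H3)]*H4)], H5 -> (s + 1)/s^2
Step 4 gives the fully reduced T(s), with no common factor left to cancel. The denominator is already monic (leading coefficient 1).

Therefore the answer is s^2.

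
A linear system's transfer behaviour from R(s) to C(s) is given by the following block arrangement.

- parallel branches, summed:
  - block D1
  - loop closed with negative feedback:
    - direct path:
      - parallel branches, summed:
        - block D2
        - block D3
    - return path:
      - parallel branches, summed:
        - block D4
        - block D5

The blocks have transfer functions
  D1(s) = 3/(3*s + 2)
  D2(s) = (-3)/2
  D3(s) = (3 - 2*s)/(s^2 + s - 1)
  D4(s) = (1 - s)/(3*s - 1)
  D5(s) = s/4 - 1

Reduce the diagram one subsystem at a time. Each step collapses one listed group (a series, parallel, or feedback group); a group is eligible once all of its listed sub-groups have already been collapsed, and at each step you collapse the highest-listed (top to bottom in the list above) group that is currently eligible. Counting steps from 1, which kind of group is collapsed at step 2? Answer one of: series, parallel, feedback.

The answer is parallel.

Reasoning:
[1] sum the parallel branches D2, D3
[2] parallel reduction of D4, D5
[3] apply the feedback formula to (D2+D3), (D4+D5)
[4] combine D1, [(D2+D3)/(1+(D2+D3)*(D4+D5))] in parallel
The group at step 2 is a parallel group.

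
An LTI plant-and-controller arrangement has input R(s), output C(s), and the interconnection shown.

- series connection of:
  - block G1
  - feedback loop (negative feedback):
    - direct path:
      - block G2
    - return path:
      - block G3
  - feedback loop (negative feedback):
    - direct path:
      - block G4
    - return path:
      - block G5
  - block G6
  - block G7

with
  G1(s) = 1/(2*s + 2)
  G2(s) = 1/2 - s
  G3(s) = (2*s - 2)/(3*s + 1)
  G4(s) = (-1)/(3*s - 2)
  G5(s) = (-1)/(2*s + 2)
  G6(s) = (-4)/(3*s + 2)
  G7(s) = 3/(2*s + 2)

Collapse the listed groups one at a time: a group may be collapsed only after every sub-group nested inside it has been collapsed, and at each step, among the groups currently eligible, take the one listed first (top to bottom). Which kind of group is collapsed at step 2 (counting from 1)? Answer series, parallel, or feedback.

Reducing step by step:

[1] reduce the feedback loop with forward G2 and return G3
[2] apply the feedback formula to G4, G5
[3] series reduction of G1, [G2/(1+G2*G3)], [G4/(1+G4*G5)], G6, G7
Step 2: feedback.

Answer: feedback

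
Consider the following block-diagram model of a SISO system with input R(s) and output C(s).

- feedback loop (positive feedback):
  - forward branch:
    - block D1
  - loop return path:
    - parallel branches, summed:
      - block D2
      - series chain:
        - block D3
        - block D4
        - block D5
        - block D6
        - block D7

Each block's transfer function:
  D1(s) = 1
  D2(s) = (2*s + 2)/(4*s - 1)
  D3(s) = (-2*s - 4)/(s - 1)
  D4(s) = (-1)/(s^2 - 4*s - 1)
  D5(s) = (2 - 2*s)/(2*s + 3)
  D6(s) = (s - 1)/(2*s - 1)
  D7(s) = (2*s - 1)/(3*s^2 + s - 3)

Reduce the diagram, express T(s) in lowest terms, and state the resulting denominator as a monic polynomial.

(1) combine D3, D4, D5, D6, D7 in series gives (-4*s^2 - 4*s + 8)/(6*s^5 - 13*s^4 - 53*s^3 - 8*s^2 + 39*s + 9)
(2) parallel reduction of D2, (D3*D4*D5*D6*D7) gives (12*s^6 - 14*s^5 - 132*s^4 - 138*s^3 + 50*s^2 + 132*s + 10)/(24*s^6 - 58*s^5 - 199*s^4 + 21*s^3 + 164*s^2 - 3*s - 9)
(3) apply the feedback formula to D1, (D2+(D3*D4*D5*D6*D7)) gives (24*s^6 - 58*s^5 - 199*s^4 + 21*s^3 + 164*s^2 - 3*s - 9)/(12*s^6 - 44*s^5 - 67*s^4 + 159*s^3 + 114*s^2 - 135*s - 19)
The result of step 3 is T(s) in lowest terms. Its denominator has leading coefficient 12; dividing the denominator through by 12 makes it monic.

Hence the answer: s^6 - 11*s^5/3 - 67*s^4/12 + 53*s^3/4 + 19*s^2/2 - 45*s/4 - 19/12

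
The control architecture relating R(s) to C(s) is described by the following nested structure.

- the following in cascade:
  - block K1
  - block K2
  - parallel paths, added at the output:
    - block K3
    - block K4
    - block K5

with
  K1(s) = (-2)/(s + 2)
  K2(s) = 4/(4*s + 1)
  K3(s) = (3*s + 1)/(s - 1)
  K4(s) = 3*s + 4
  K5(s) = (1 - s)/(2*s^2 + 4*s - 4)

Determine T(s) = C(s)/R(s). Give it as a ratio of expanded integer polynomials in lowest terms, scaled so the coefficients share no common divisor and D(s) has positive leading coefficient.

Reducing step by step:

(1) combine K3, K4, K5 in parallel: (6*s^4 + 20*s^3 - 3*s^2 - 26*s + 11)/(2*s^3 + 2*s^2 - 8*s + 4)
(2) reduce the series chain K1, K2, (K3+K4+K5); the result is T(s) itself (integer coefficients, no common factor, positive leading denominator coefficient)

Answer: (-24*s^4 - 80*s^3 + 12*s^2 + 104*s - 44)/(4*s^5 + 13*s^4 - 5*s^3 - 26*s^2 + 10*s + 4)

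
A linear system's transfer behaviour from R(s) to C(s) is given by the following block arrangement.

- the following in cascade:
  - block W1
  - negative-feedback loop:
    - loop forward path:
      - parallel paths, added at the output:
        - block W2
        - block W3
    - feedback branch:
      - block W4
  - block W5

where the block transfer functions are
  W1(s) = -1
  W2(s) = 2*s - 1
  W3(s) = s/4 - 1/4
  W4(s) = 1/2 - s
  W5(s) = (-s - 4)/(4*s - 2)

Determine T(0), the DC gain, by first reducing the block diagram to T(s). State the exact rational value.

Step 1: add W2, W3 (parallel) gives 9*s/4 - 5/4
Step 2: feedback reduction of (W2+W3), W4 gives (10 - 18*s)/(18*s^2 - 19*s - 3)
Step 3: cascade W1, [(W2+W3)/(1+(W2+W3)*W4)], W5 gives (-9*s^2 - 31*s + 20)/(36*s^3 - 56*s^2 + 13*s + 3)
DC gain: substitute s = 0 into T(s) from step 3: T(0) = 20/3.

Answer: 20/3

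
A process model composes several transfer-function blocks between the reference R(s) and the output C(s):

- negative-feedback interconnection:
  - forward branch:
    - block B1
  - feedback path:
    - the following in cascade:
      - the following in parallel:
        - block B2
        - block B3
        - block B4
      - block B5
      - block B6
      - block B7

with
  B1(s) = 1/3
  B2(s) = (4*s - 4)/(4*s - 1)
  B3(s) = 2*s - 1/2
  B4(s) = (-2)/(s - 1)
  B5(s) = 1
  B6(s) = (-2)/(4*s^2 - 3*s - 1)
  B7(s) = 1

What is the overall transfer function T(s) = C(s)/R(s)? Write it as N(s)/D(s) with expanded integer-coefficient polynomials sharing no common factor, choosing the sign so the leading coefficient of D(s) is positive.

Step 1. add B2, B3, B4 (parallel), giving (16*s^3 - 16*s^2 - 23*s + 11)/(8*s^2 - 10*s + 2)
Step 2. cascade (B2+B3+B4), B5, B6, B7, giving (-16*s^3 + 16*s^2 + 23*s - 11)/(16*s^4 - 32*s^3 + 15*s^2 + 2*s - 1)
Step 3. reduce the feedback loop with forward B1 and return ((B2+B3+B4)*B5*B6*B7): this yields T(s), and no further normalization is needed

Final answer: (16*s^4 - 32*s^3 + 15*s^2 + 2*s - 1)/(48*s^4 - 112*s^3 + 61*s^2 + 29*s - 14)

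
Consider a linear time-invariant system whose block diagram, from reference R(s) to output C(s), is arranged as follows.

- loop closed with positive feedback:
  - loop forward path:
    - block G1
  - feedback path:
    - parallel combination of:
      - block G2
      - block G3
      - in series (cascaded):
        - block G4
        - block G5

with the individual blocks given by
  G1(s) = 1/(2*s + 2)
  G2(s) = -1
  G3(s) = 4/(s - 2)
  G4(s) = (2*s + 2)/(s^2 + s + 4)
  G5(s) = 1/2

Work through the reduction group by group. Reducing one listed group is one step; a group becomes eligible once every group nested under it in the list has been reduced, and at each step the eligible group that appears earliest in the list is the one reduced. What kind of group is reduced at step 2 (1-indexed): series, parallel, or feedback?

Answer: parallel

Working:
1. series reduction of G4, G5
2. reduce the parallel group G2, G3, (G4*G5)
3. collapse the loop (G1 forward, (G2+G3+(G4*G5)) return)
So the answer for step 2 is parallel.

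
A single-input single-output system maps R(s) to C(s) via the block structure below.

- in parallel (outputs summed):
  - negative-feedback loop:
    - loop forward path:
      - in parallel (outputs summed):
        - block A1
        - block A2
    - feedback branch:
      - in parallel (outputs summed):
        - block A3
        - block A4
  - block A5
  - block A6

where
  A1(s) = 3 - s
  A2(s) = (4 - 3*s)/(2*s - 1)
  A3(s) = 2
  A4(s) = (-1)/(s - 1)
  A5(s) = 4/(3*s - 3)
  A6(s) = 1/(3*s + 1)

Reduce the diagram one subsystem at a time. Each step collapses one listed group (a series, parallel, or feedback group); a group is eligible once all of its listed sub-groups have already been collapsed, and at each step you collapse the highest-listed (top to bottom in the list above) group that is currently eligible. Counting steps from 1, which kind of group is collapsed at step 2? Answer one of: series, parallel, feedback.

(1) parallel reduction of A1, A2
(2) combine A3, A4 in parallel
(3) close the feedback loop around (A1+A2), (A3+A4)
(4) combine [(A1+A2)/(1+(A1+A2)*(A3+A4))], A5, A6 in parallel
So the answer for step 2 is parallel.

Final answer: parallel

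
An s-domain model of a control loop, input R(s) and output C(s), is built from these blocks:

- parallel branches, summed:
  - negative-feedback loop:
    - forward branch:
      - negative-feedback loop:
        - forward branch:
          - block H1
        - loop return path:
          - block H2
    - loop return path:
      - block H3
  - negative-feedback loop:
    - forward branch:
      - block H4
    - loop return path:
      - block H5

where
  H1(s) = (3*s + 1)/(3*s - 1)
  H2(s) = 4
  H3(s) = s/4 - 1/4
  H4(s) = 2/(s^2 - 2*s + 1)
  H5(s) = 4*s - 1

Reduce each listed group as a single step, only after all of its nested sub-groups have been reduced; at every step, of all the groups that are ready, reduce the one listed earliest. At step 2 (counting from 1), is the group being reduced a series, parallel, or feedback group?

Step 1: feedback reduction of H1, H2
Step 2: reduce the feedback loop with forward [H1/(1+H1*H2)] and return H3
Step 3: apply the feedback formula to H4, H5
Step 4: parallel reduction of [[H1/(1+H1*H2)]/(1+[H1/(1+H1*H2)]*H3)], [H4/(1+H4*H5)]
At step 2 the group reduced is feedback.

Final answer: feedback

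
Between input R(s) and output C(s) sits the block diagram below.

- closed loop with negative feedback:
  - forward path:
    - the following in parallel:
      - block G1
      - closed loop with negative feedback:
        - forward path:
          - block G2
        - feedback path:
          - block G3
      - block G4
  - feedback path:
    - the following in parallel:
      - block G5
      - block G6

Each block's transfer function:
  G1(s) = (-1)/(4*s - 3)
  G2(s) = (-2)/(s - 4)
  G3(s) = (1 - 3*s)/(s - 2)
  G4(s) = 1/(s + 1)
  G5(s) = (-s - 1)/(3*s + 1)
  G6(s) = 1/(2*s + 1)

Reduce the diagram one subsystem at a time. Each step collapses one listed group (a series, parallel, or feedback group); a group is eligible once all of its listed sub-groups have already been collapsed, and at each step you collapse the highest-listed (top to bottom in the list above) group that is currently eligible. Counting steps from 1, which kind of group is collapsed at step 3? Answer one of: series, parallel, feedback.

Reducing step by step:

Step 1. collapse the loop (G2 forward, G3 return)
Step 2. sum the parallel branches G1, [G2/(1+G2*G3)], G4
Step 3. parallel reduction of G5, G6
Step 4. apply the feedback formula to (G1+[G2/(1+G2*G3)]+G4), (G5+G6)
Step 3 collapses a parallel group.

Answer: parallel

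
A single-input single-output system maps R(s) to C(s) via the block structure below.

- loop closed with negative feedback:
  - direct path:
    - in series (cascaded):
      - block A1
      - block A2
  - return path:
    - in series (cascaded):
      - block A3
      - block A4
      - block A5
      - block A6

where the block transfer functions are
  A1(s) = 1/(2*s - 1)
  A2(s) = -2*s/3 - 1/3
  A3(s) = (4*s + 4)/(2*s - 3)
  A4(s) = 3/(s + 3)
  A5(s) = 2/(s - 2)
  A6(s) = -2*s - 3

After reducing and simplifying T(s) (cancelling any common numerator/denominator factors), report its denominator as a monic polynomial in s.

Answer: s^4 + 7*s^3 + 67*s^2/4 + 139*s/4 + 3/2

Working:
[1] multiply A1, A2 (series): (-2*s - 1)/(6*s - 3)
[2] combine A3, A4, A5, A6 in series: (-48*s^2 - 120*s - 72)/(2*s^3 - s^2 - 15*s + 18)
[3] apply the feedback formula to (A1*A2), (A3*A4*A5*A6): (-4*s^4 + 31*s^2 - 21*s - 18)/(12*s^4 + 84*s^3 + 201*s^2 + 417*s + 18)
T(s) is the step-3 result (common factors already cancelled). Leading coefficient of the denominator: 12. Divide through by 12 for the monic polynomial.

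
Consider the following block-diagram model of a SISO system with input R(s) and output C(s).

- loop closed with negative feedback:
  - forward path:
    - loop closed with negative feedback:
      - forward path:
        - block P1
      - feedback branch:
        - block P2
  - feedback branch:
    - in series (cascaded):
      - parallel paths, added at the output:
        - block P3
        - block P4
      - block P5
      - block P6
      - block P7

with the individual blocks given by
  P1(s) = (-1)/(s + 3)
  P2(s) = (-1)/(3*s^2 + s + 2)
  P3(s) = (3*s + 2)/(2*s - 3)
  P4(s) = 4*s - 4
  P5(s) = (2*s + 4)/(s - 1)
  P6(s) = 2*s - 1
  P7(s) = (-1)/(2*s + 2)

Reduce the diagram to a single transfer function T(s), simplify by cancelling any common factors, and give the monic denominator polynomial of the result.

(1) feedback reduction of P1, P2 -> (-3*s^2 - s - 2)/(3*s^3 + 10*s^2 + 5*s + 7)
(2) reduce the parallel group P3, P4 -> (8*s^2 - 17*s + 14)/(2*s - 3)
(3) reduce the series chain (P3+P4), P5, P6, P7 -> (-16*s^4 + 10*s^3 + 39*s^2 - 76*s + 28)/(2*s^3 - 3*s^2 - 2*s + 3)
(4) apply the feedback formula to [P1/(1+P1*P2)], ((P3+P4)*P5*P6*P7) -> (-6*s^5 + 7*s^4 + 5*s^3 - s^2 + s - 6)/(54*s^6 - 3*s^5 - 121*s^4 + 157*s^3 - 87*s^2 + 125*s - 35)
The result of step 4 is T(s) in lowest terms. Its denominator has leading coefficient 54; dividing the denominator through by 54 makes it monic.

Answer: s^6 - s^5/18 - 121*s^4/54 + 157*s^3/54 - 29*s^2/18 + 125*s/54 - 35/54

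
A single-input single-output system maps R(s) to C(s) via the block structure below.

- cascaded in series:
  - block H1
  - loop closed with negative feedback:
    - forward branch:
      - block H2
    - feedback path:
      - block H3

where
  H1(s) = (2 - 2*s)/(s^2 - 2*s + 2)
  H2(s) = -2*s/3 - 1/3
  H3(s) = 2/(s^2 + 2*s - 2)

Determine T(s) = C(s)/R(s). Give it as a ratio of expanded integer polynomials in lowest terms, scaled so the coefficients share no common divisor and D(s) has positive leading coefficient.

Answer: (4*s^4 + 6*s^3 - 14*s^2 + 4)/(3*s^4 - 4*s^3 - 6*s^2 + 20*s - 16)

Working:
Step 1: feedback reduction of H2, H3; result (-2*s^3 - 5*s^2 + 2*s + 2)/(3*s^2 + 2*s - 8)
Step 2: cascade H1, [H2/(1+H2*H3)]; the result is T(s) itself (integer coefficients, no common factor, positive leading denominator coefficient)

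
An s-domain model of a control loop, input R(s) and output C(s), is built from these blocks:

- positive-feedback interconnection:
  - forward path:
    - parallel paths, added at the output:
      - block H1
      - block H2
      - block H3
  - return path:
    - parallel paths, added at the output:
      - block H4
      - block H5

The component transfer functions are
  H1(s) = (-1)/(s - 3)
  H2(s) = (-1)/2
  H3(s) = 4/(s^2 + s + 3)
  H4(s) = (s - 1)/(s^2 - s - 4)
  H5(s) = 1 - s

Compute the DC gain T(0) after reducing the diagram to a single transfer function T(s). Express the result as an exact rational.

Step 1. combine H1, H2, H3 in parallel = (-s^3 + 6*s - 21)/(2*s^3 - 4*s^2 - 18)
Step 2. reduce the parallel group H4, H5 = (-s^3 + 2*s^2 + 4*s - 5)/(s^2 - s - 4)
Step 3. reduce the feedback loop with forward (H1+H2+H3) and return (H4+H5) = (s^5 - s^4 - 10*s^3 + 27*s^2 + 3*s - 84)/(s^6 - 4*s^5 - 4*s^4 + 42*s^3 - 16*s^2 - 132*s + 33)
That last expression is T(s); at s = 0 only the constant terms survive, so T(0) = -84/33 = -28/11.

Final answer: -28/11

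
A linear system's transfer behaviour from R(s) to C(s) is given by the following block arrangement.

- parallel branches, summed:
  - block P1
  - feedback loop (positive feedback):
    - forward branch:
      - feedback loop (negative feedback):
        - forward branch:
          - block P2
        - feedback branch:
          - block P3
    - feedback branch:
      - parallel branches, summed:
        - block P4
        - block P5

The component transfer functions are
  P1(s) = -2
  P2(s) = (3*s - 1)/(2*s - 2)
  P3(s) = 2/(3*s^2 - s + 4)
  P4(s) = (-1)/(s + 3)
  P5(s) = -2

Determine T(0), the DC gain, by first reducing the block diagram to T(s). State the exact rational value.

The answer is -52/29.

Reasoning:
Step 1: close the feedback loop around P2, P3, giving (9*s^3 - 6*s^2 + 13*s - 4)/(6*s^3 - 8*s^2 + 16*s - 10)
Step 2: parallel reduction of P4, P5, giving (-2*s - 7)/(s + 3)
Step 3: close the feedback loop around [P2/(1+P2*P3)], (P4+P5), giving (9*s^4 + 21*s^3 - 5*s^2 + 35*s - 12)/(24*s^4 + 61*s^3 - 24*s^2 + 121*s - 58)
Step 4: add P1, [[P2/(1+P2*P3)]/(1-[P2/(1+P2*P3)]*(P4+P5))] (parallel), giving (-39*s^4 - 101*s^3 + 43*s^2 - 207*s + 104)/(24*s^4 + 61*s^3 - 24*s^2 + 121*s - 58)
Step 4 gives the overall T(s). Then T(0) = 104/(-58) = -52/29.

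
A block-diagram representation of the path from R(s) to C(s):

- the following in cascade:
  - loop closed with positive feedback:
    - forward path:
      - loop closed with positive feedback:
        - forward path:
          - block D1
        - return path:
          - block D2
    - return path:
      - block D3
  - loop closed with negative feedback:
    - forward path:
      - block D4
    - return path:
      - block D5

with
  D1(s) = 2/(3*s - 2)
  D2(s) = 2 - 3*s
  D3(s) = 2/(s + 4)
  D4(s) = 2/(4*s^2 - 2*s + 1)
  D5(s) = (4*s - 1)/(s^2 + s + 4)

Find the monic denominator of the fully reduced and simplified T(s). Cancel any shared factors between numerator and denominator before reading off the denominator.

The answer is s^6 + 23*s^5/6 + 83*s^4/36 + 403*s^3/36 - 31*s^2/3 + 8*s/9 - 14/9.

Reasoning:
Step 1: close the feedback loop around D1, D2 gives 2/(9*s - 6)
Step 2: apply the feedback formula to [D1/(1-D1*D2)], D3 gives (2*s + 8)/(9*s^2 + 30*s - 28)
Step 3: reduce the feedback loop with forward D4 and return D5 gives (2*s^2 + 2*s + 8)/(4*s^4 + 2*s^3 + 15*s^2 + s + 2)
Step 4: combine [[D1/(1-D1*D2)]/(1-[D1/(1-D1*D2)]*D3)], [D4/(1+D4*D5)] in series gives (4*s^3 + 20*s^2 + 32*s + 64)/(36*s^6 + 138*s^5 + 83*s^4 + 403*s^3 - 372*s^2 + 32*s - 56)
The result of step 4 is T(s) in lowest terms. Its denominator has leading coefficient 36; dividing the denominator through by 36 makes it monic.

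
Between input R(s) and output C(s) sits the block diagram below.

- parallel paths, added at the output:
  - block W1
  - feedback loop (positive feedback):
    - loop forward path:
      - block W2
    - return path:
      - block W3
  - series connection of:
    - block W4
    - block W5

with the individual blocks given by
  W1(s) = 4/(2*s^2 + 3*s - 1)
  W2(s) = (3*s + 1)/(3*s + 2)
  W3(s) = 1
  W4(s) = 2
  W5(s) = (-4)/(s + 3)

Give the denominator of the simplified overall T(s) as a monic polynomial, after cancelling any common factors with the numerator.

First reduce the diagram to T(s).

Step 1: close the feedback loop around W2, W3; result 3*s + 1
Step 2: cascade W4, W5; result (-8)/(s + 3)
Step 3: reduce the parallel group W1, [W2/(1-W2*W3)], (W4*W5); result (6*s^4 + 29*s^3 + 17*s^2 - 21*s + 17)/(2*s^3 + 9*s^2 + 8*s - 3)
No further cancellation is possible in the step-3 result, so that is T(s). Its denominator becomes monic after dividing by the leading coefficient 2.

Answer: s^3 + 9*s^2/2 + 4*s - 3/2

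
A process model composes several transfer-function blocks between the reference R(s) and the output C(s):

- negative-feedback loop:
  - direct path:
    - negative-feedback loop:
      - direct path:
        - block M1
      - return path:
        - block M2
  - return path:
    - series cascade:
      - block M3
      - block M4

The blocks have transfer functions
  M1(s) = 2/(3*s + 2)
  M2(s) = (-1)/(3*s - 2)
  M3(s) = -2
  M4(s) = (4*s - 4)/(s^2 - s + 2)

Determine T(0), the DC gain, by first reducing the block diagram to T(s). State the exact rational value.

Reducing step by step:

1. apply the feedback formula to M1, M2; result (6*s - 4)/(9*s^2 - 6)
2. multiply M3, M4 (series); result (8 - 8*s)/(s^2 - s + 2)
3. feedback reduction of [M1/(1+M1*M2)], (M3*M4); result (6*s^3 - 10*s^2 + 16*s - 8)/(9*s^4 - 9*s^3 - 36*s^2 + 86*s - 44)
That last expression is T(s); at s = 0 only the constant terms survive, so T(0) = -8/(-44) = 2/11.

Answer: 2/11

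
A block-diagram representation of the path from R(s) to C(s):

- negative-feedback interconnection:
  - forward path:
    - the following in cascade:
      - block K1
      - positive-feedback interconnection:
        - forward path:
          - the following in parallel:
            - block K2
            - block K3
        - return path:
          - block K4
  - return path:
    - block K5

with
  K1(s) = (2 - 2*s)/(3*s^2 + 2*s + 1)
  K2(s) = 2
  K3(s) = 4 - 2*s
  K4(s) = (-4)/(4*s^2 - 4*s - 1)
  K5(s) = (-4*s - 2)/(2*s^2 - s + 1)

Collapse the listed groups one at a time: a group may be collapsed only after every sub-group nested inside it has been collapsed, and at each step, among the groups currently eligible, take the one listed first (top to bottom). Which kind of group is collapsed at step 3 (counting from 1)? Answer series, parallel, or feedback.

Step 1. sum the parallel branches K2, K3
Step 2. collapse the loop ((K2+K3) forward, K4 return)
Step 3. series reduction of K1, [(K2+K3)/(1-(K2+K3)*K4)]
Step 4. collapse the loop ((K1*[(K2+K3)/(1-(K2+K3)*K4)]) forward, K5 return)
Step 3 collapses a series group.

Final answer: series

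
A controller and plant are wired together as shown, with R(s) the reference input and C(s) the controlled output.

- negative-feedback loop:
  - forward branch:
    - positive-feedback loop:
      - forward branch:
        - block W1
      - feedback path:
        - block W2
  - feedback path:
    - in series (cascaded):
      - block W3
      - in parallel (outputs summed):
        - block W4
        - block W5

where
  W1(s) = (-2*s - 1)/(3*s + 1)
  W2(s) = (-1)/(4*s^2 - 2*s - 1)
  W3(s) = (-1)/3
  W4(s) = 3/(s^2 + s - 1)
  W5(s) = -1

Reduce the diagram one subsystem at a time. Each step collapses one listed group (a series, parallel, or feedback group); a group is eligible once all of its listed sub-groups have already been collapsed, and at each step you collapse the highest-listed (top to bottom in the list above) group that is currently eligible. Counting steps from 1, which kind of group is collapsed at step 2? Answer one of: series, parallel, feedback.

Step 1. close the feedback loop around W1, W2
Step 2. parallel reduction of W4, W5
Step 3. reduce the series chain W3, (W4+W5)
Step 4. feedback reduction of [W1/(1-W1*W2)], (W3*(W4+W5))
Step 2 collapses a parallel group.

Therefore the answer is parallel.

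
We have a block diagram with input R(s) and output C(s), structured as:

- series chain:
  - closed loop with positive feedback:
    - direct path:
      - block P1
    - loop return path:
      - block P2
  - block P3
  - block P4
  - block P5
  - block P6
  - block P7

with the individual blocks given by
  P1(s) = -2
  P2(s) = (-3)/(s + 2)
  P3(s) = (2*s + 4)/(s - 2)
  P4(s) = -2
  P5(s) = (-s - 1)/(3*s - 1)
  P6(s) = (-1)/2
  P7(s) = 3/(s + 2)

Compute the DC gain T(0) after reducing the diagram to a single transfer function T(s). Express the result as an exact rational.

Reducing step by step:

Step 1. reduce the feedback loop with forward P1 and return P2 -> (-2*s - 4)/(s - 4)
Step 2. reduce the series chain [P1/(1-P1*P2)], P3, P4, P5, P6, P7 -> (12*s^2 + 36*s + 24)/(3*s^3 - 19*s^2 + 30*s - 8)
The step-2 result is T(s). Setting s = 0: T(0) = 24/(-8) = -3.

Answer: -3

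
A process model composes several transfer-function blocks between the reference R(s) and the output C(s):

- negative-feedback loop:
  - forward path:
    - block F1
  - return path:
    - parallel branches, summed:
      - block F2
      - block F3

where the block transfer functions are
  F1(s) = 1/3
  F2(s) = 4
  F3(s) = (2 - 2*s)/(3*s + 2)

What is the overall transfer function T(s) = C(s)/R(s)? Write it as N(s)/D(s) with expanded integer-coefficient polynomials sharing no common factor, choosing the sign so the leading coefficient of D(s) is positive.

Step 1: combine F2, F3 in parallel: (10*s + 10)/(3*s + 2)
Step 2: reduce the feedback loop with forward F1 and return (F2+F3) - this is the overall T(s), already in the required normalized form

Final answer: (3*s + 2)/(19*s + 16)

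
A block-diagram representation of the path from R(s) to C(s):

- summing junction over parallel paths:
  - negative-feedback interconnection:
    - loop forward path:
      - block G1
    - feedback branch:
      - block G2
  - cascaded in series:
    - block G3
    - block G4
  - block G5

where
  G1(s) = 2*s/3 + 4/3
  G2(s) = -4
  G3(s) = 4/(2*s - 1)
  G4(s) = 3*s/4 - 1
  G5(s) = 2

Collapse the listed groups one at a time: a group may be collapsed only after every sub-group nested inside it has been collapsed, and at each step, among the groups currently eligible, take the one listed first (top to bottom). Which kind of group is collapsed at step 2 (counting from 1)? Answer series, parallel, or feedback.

Answer: series

Working:
[1] close the feedback loop around G1, G2
[2] combine G3, G4 in series
[3] reduce the parallel group [G1/(1+G1*G2)], (G3*G4), G5
Step 2 collapses a series group.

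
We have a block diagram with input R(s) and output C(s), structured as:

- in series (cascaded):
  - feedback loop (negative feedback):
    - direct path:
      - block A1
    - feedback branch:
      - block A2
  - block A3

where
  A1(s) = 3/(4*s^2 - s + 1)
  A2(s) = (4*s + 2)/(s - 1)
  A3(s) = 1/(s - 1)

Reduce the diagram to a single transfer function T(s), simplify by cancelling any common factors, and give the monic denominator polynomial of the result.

Step 1. reduce the feedback loop with forward A1 and return A2 gives (3*s - 3)/(4*s^3 - 5*s^2 + 14*s + 5)
Step 2. multiply [A1/(1+A1*A2)], A3 (series) gives 3/(4*s^3 - 5*s^2 + 14*s + 5)
T(s) is the step-2 result (common factors already cancelled). Leading coefficient of the denominator: 4. Divide through by 4 for the monic polynomial.

Hence the answer: s^3 - 5*s^2/4 + 7*s/2 + 5/4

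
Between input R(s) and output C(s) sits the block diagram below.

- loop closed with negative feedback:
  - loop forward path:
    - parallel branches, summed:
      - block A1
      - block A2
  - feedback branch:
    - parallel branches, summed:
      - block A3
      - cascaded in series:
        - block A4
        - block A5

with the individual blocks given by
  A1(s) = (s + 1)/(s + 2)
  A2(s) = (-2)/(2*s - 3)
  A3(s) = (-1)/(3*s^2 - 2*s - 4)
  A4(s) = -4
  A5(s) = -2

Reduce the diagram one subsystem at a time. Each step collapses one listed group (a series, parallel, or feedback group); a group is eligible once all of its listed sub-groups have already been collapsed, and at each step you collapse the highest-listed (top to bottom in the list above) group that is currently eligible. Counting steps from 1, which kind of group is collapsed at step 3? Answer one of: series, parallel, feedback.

The answer is parallel.

Reasoning:
(1) add A1, A2 (parallel)
(2) cascade A4, A5
(3) add A3, (A4*A5) (parallel)
(4) feedback reduction of (A1+A2), (A3+(A4*A5))
So the answer for step 3 is parallel.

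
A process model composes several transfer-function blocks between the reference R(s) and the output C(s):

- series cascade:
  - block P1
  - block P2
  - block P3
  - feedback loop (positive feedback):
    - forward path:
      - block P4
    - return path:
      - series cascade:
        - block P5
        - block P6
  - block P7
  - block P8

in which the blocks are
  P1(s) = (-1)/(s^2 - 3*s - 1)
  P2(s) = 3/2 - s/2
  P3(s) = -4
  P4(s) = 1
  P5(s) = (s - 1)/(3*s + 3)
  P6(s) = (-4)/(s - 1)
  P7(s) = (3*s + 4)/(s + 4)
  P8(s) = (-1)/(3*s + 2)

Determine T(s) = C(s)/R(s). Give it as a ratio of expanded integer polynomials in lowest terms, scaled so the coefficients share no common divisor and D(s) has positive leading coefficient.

Answer: (18*s^3 - 12*s^2 - 102*s - 72)/(9*s^5 + 36*s^4 - 76*s^3 - 373*s^2 - 290*s - 56)

Working:
Step 1 - cascade P5, P6 -> (-4)/(3*s + 3)
Step 2 - close the feedback loop around P4, (P5*P6) -> (3*s + 3)/(3*s + 7)
Step 3 - series reduction of P1, P2, P3, [P4/(1-P4*(P5*P6))], P7, P8, which is the overall transfer function T(s) = C(s)/R(s) in lowest terms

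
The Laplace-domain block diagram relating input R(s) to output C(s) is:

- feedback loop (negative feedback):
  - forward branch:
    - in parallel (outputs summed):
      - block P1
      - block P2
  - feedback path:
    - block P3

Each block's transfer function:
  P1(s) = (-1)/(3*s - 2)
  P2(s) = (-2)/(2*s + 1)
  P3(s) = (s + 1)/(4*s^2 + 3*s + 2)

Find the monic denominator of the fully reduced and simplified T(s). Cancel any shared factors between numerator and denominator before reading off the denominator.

1. combine P1, P2 in parallel -> (3 - 8*s)/(6*s^2 - s - 2)
2. collapse the loop ((P1+P2) forward, P3 return) -> (-32*s^3 - 12*s^2 - 7*s + 6)/(24*s^4 + 14*s^3 - 7*s^2 - 13*s - 1)
Step 2 gives the fully reduced T(s), with no common factor left to cancel. The denominator's leading coefficient is 24, so divide each of its coefficients by 24 to get the monic form.

Hence the answer: s^4 + 7*s^3/12 - 7*s^2/24 - 13*s/24 - 1/24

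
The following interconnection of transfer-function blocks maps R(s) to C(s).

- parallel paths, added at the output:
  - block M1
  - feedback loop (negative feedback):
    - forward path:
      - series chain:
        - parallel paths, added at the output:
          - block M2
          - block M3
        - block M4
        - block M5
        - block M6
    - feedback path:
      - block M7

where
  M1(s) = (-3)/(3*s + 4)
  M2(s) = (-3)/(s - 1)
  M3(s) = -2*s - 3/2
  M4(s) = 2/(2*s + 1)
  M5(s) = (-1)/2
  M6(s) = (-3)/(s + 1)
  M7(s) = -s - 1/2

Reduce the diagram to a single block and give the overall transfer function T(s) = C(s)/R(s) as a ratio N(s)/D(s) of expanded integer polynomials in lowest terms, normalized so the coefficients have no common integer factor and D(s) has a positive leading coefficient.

Answer: (-168*s^3 - 108*s^2 - 51*s - 87)/(96*s^4 + 158*s^3 + 61*s^2 + 43*s + 20)

Working:
1. parallel reduction of M2, M3, giving (-4*s^2 + s - 3)/(2*s - 2)
2. reduce the series chain (M2+M3), M4, M5, M6, giving (-12*s^2 + 3*s - 9)/(4*s^3 + 2*s^2 - 4*s - 2)
3. collapse the loop (((M2+M3)*M4*M5*M6) forward, M7 return), giving (-24*s^2 + 6*s - 18)/(32*s^3 + 10*s^2 + 7*s + 5)
4. parallel reduction of M1, [((M2+M3)*M4*M5*M6)/(1+((M2+M3)*M4*M5*M6)*M7)] - this is the overall T(s), already in the required normalized form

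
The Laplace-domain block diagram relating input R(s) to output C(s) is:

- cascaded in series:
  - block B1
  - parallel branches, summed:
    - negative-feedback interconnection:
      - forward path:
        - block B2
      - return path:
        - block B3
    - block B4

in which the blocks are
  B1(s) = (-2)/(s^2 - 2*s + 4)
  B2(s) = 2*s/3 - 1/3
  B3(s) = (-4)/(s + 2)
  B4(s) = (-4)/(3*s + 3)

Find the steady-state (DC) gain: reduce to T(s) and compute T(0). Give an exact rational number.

Step 1 - collapse the loop (B2 forward, B3 return), giving (-2*s^2 - 3*s + 2)/(5*s - 10)
Step 2 - parallel reduction of [B2/(1+B2*B3)], B4, giving (-6*s^3 - 15*s^2 - 23*s + 46)/(15*s^2 - 15*s - 30)
Step 3 - combine B1, ([B2/(1+B2*B3)]+B4) in series, giving (12*s^3 + 30*s^2 + 46*s - 92)/(15*s^4 - 45*s^3 + 60*s^2 - 120)
The step-3 result is T(s). Setting s = 0: T(0) = -92/(-120) = 23/30.

Final answer: 23/30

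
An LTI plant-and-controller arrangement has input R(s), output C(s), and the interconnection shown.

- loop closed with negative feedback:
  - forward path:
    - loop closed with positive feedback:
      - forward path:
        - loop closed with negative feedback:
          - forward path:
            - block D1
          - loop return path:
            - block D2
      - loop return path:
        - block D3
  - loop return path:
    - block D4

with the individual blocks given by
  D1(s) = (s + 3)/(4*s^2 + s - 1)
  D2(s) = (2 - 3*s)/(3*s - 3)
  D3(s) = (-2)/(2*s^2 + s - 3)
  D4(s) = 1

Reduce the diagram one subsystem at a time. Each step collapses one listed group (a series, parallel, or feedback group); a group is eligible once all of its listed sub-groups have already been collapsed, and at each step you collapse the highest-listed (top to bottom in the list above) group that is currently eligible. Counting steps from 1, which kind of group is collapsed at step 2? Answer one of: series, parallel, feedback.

Answer: feedback

Working:
Step 1 - feedback reduction of D1, D2
Step 2 - reduce the feedback loop with forward [D1/(1+D1*D2)] and return D3
Step 3 - feedback reduction of [[D1/(1+D1*D2)]/(1-[D1/(1+D1*D2)]*D3)], D4
Step 2 collapses a feedback group.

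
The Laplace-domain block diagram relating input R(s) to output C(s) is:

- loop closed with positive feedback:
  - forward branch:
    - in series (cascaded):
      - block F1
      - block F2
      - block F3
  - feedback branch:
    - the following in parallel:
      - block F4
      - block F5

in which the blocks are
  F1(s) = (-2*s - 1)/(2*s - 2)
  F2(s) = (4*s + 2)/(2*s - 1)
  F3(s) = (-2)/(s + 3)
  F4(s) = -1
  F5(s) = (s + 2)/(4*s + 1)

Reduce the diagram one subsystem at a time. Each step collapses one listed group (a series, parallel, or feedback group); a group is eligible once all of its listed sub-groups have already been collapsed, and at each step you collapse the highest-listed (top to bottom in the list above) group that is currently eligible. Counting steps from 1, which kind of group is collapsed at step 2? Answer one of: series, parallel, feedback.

Step 1. reduce the series chain F1, F2, F3
Step 2. add F4, F5 (parallel)
Step 3. reduce the feedback loop with forward (F1*F2*F3) and return (F4+F5)
The group at step 2 is a parallel group.

Answer: parallel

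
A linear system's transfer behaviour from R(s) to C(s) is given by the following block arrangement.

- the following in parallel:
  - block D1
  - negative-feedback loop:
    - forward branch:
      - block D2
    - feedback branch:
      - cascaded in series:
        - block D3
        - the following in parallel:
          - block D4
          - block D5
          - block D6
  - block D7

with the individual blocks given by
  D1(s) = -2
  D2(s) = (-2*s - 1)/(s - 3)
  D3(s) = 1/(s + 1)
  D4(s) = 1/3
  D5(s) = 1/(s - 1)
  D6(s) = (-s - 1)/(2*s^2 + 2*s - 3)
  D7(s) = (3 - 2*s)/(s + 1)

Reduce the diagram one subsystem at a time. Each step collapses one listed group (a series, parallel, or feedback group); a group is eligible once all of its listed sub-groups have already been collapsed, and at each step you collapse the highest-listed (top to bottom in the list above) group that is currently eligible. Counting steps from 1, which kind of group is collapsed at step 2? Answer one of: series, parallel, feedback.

1. parallel reduction of D4, D5, D6
2. combine D3, (D4+D5+D6) in series
3. apply the feedback formula to D2, (D3*(D4+D5+D6))
4. sum the parallel branches D1, [D2/(1+D2*(D3*(D4+D5+D6)))], D7
The group at step 2 is a series group.

Final answer: series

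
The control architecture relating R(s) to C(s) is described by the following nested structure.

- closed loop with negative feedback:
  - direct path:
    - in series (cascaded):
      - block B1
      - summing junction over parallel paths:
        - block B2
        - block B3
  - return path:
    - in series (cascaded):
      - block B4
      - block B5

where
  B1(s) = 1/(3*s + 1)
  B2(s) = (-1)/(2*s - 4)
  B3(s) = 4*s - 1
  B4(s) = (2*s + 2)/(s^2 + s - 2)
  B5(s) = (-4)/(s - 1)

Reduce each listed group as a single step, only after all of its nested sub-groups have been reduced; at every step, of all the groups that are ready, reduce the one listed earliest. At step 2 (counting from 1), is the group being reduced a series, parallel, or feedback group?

Answer: series

Working:
(1) reduce the parallel group B2, B3
(2) combine B1, (B2+B3) in series
(3) combine B4, B5 in series
(4) apply the feedback formula to (B1*(B2+B3)), (B4*B5)
Step 2 collapses a series group.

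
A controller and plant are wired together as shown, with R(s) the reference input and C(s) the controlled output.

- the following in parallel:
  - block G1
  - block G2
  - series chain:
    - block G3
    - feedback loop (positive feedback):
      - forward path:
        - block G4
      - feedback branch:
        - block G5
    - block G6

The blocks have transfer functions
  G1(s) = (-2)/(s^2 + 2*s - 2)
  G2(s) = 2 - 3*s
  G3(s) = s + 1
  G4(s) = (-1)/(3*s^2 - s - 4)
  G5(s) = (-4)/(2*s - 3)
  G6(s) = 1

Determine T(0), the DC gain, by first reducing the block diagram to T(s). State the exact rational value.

The answer is 27/8.

Reasoning:
[1] close the feedback loop around G4, G5 -> (3 - 2*s)/(6*s^3 - 11*s^2 - 5*s + 8)
[2] multiply G3, [G4/(1-G4*G5)], G6 (series) -> (-2*s^2 + s + 3)/(6*s^3 - 11*s^2 - 5*s + 8)
[3] sum the parallel branches G1, G2, (G3*[G4/(1-G4*G5)]*G6) -> (-18*s^6 + 9*s^5 + 117*s^4 - 153*s^3 - 7*s^2 + 114*s - 54)/(6*s^5 + s^4 - 39*s^3 + 20*s^2 + 26*s - 16)
Evaluating the step-3 result (the overall T(s)) at s = 0 gives T(0) = -54/(-16) = 27/8.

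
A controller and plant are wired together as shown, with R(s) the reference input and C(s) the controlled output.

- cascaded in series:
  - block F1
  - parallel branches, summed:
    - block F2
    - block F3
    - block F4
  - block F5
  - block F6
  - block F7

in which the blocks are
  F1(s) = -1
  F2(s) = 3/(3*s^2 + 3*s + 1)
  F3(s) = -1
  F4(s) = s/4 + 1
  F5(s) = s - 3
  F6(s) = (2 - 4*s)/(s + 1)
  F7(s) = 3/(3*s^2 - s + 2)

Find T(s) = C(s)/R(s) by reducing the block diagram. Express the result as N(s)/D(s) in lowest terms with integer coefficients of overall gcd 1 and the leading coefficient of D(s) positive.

First reduce the diagram to T(s).

1. sum the parallel branches F2, F3, F4: (3*s^3 + 3*s^2 + s + 12)/(12*s^2 + 12*s + 4)
2. reduce the series chain F1, (F2+F3+F4), F5, F6, F7, giving the overall T(s)

Answer: (18*s^5 - 45*s^4 - 30*s^3 + 78*s^2 - 243*s + 108)/(18*s^5 + 30*s^4 + 24*s^3 + 22*s^2 + 14*s + 4)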